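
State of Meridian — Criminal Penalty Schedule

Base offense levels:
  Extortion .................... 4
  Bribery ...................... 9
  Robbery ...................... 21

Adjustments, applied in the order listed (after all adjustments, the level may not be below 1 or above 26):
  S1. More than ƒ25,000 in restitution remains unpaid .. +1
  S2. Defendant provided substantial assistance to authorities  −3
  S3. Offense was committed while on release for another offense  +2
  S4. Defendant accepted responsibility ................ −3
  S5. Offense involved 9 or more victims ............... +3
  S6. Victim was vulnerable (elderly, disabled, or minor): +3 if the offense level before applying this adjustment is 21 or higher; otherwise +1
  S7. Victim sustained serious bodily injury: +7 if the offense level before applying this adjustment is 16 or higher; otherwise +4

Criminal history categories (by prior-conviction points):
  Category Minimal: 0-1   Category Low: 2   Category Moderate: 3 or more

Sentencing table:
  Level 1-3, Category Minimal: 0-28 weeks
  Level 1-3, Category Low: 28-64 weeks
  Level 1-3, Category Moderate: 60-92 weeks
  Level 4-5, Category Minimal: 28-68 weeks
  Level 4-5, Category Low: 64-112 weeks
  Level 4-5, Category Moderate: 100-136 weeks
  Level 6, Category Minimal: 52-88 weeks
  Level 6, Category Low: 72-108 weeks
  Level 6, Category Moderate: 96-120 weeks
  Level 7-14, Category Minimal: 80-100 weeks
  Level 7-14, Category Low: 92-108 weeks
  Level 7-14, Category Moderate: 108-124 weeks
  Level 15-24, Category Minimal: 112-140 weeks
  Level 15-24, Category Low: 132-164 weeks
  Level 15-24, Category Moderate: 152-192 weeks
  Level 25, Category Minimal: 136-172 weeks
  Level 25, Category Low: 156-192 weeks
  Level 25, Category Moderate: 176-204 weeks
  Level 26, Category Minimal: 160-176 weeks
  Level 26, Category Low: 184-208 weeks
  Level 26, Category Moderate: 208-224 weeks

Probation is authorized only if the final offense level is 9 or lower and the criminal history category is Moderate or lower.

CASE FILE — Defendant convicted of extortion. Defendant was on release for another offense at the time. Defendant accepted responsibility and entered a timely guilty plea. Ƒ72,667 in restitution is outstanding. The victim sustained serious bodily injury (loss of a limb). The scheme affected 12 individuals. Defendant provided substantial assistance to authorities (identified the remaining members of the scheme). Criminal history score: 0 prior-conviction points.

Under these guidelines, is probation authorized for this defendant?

Yes

Base offense level for extortion: 4.
S1 applies: 4 + 1 = 5.
S2 applies: 5 − 3 = 2.
S3 applies: 2 + 2 = 4.
S4 applies: 4 − 3 = 1.
S5 applies: 1 + 3 = 4.
S6 does not apply.
S7 applies (level before this adjustment is 4 < 16, so +4): 4 + 4 = 8.
Final offense level: 8.
Criminal history: 0 prior points → Category Minimal (0-1).
Level 8 falls in the 7-14 band.
Grid: Level 7-14 × Category Minimal = 80-100 weeks.
Probation check: level 8 ≤ 9 and category Minimal ≤ Moderate → eligible.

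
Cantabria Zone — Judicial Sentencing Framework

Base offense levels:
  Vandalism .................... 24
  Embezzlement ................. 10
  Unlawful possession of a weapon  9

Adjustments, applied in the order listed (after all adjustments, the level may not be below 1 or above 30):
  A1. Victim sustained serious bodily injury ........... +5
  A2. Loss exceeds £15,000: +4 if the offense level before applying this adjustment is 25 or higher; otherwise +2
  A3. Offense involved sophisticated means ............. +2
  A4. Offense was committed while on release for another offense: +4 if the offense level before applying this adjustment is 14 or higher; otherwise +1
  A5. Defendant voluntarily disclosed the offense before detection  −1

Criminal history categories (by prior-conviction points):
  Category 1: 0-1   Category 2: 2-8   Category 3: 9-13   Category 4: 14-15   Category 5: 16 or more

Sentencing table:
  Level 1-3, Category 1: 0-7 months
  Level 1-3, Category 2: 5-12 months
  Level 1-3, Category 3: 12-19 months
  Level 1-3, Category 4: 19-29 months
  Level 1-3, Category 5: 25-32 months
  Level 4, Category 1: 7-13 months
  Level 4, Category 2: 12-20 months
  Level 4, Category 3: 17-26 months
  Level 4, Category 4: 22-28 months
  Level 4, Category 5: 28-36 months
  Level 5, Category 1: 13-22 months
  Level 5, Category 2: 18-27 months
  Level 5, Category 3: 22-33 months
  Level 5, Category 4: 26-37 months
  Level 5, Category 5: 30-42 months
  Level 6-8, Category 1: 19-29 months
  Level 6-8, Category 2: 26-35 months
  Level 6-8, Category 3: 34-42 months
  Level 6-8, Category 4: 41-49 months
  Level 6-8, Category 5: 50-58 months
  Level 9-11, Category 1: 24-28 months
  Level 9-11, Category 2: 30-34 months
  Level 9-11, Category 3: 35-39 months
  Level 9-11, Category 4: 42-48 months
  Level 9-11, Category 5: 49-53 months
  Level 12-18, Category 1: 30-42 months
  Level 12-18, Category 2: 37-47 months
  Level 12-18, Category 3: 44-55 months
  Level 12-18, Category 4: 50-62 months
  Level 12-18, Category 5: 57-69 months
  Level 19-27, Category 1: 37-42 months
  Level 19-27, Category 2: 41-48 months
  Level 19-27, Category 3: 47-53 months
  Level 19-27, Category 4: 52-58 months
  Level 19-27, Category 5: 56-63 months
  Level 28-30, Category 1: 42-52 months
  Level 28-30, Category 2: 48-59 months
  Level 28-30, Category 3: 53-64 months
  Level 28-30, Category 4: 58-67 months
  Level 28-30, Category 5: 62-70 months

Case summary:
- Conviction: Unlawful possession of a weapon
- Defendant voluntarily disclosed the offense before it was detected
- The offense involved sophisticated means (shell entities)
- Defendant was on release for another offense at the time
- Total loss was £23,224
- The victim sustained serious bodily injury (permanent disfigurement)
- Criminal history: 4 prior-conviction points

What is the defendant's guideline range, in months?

Base offense level for unlawful possession of a weapon: 9.
A1 applies: 9 + 5 = 14.
A2 applies (level before this adjustment is 14 < 25, so +2): 14 + 2 = 16.
A3 applies: 16 + 2 = 18.
A4 applies (level before this adjustment is 18 ≥ 14, so +4): 18 + 4 = 22.
A5 applies: 22 − 1 = 21.
Final offense level: 21.
Criminal history: 4 prior points → Category 2 (2-8).
Level 21 falls in the 19-27 band.
Grid: Level 19-27 × Category 2 = 41-48 months.

41-48 months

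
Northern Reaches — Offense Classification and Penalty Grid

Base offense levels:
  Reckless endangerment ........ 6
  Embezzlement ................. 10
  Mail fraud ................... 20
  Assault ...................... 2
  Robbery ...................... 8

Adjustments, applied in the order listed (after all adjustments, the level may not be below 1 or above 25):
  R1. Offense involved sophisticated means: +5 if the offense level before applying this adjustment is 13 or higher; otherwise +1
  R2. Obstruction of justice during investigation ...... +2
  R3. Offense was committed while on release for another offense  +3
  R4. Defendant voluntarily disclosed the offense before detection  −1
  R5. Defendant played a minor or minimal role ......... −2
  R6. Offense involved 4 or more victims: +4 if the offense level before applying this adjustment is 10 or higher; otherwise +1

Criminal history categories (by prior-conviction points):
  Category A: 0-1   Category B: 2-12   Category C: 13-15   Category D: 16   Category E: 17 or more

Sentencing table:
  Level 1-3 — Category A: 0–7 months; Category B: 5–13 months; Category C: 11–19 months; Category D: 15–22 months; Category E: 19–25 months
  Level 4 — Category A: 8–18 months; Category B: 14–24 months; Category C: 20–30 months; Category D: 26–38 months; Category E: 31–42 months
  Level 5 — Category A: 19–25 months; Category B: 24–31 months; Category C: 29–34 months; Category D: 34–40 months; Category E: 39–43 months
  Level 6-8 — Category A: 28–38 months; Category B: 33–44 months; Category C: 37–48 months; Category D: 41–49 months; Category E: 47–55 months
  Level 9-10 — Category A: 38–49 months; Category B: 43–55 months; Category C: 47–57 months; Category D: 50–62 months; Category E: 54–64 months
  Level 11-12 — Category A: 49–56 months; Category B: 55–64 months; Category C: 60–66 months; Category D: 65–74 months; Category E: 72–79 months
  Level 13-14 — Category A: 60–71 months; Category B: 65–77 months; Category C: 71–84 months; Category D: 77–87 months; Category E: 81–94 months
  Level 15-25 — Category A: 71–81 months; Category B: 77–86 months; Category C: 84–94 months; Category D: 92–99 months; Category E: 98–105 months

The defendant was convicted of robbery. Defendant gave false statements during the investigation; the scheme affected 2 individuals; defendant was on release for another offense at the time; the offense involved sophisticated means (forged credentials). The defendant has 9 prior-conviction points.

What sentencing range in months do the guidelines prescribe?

Base offense level for robbery: 8.
R1 applies (level before this adjustment is 8 < 13, so +1): 8 + 1 = 9.
R2 applies: 9 + 2 = 11.
R3 applies: 11 + 3 = 14.
R5 does not apply.
Final offense level: 14.
Criminal history: 9 prior points → Category B (2-12).
Level 14 falls in the 13-14 band.
Grid: Level 13-14 × Category B = 65-77 months.

65-77 months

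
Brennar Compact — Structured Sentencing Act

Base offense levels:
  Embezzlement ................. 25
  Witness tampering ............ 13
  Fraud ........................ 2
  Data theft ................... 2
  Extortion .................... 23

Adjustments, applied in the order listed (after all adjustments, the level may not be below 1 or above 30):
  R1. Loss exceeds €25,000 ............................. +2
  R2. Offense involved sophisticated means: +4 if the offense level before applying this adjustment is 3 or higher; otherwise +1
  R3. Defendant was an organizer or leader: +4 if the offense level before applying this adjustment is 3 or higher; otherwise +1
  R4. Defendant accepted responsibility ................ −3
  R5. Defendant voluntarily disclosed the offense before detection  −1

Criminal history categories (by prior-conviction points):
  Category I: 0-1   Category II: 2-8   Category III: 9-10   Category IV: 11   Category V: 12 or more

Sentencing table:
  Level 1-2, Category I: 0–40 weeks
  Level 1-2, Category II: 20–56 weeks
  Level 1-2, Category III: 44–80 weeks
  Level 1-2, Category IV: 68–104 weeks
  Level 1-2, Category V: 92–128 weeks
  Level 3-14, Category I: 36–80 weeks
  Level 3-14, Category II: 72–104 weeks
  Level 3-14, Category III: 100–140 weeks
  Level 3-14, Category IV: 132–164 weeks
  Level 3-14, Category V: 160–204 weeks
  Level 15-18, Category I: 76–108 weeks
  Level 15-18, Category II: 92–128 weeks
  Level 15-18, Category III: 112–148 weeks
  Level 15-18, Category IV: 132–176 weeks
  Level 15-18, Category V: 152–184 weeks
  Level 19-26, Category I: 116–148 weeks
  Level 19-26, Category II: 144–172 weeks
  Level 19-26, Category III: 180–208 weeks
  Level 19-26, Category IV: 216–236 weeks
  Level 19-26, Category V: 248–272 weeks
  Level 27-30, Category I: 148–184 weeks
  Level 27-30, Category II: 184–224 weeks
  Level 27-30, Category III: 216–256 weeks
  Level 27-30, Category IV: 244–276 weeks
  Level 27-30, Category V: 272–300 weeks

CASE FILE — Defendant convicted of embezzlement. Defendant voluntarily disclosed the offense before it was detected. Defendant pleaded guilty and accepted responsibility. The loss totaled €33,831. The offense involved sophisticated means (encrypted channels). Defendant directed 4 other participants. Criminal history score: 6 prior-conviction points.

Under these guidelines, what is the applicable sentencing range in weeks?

Base offense level for embezzlement: 25.
R1 applies: 25 + 2 = 27.
R2 applies (level before this adjustment is 27 ≥ 3, so +4): 27 + 4 = 31.
R3 applies (level before this adjustment is 31 ≥ 3, so +4): 31 + 4 = 35.
R4 applies: 35 − 3 = 32.
R5 applies: 32 − 1 = 31.
Level 31 exceeds the maximum of 30; capped at 30.
Final offense level: 30.
Criminal history: 6 prior points → Category II (2-8).
Level 30 falls in the 27-30 band.
Grid: Level 27-30 × Category II = 184-224 weeks.

184-224 weeks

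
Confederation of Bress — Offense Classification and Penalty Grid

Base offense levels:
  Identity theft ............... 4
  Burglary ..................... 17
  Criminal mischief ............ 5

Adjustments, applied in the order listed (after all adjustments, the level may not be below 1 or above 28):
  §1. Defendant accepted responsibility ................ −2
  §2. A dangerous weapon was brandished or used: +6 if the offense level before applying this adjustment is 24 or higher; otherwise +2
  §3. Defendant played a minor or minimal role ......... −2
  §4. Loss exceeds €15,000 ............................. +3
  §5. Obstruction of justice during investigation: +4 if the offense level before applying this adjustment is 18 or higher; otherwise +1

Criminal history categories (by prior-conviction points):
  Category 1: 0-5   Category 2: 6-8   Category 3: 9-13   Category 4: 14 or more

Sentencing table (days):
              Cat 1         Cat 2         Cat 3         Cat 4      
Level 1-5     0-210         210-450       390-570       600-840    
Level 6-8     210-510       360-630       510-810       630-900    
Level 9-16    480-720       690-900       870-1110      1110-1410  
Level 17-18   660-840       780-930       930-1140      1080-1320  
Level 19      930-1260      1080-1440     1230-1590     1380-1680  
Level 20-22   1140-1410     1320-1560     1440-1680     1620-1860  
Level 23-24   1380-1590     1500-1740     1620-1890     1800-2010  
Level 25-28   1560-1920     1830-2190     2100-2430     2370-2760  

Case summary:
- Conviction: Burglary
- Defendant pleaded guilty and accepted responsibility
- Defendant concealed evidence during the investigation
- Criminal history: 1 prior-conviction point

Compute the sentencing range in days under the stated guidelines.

Base offense level for burglary: 17.
§1 applies: 17 − 2 = 15.
§3 does not apply.
§4 does not apply.
§5 applies (level before this adjustment is 15 < 18, so +1): 15 + 1 = 16.
Final offense level: 16.
Criminal history: 1 prior point → Category 1 (0-5).
Level 16 falls in the 9-16 band.
Grid: Level 9-16 × Category 1 = 480-720 days.

480-720 days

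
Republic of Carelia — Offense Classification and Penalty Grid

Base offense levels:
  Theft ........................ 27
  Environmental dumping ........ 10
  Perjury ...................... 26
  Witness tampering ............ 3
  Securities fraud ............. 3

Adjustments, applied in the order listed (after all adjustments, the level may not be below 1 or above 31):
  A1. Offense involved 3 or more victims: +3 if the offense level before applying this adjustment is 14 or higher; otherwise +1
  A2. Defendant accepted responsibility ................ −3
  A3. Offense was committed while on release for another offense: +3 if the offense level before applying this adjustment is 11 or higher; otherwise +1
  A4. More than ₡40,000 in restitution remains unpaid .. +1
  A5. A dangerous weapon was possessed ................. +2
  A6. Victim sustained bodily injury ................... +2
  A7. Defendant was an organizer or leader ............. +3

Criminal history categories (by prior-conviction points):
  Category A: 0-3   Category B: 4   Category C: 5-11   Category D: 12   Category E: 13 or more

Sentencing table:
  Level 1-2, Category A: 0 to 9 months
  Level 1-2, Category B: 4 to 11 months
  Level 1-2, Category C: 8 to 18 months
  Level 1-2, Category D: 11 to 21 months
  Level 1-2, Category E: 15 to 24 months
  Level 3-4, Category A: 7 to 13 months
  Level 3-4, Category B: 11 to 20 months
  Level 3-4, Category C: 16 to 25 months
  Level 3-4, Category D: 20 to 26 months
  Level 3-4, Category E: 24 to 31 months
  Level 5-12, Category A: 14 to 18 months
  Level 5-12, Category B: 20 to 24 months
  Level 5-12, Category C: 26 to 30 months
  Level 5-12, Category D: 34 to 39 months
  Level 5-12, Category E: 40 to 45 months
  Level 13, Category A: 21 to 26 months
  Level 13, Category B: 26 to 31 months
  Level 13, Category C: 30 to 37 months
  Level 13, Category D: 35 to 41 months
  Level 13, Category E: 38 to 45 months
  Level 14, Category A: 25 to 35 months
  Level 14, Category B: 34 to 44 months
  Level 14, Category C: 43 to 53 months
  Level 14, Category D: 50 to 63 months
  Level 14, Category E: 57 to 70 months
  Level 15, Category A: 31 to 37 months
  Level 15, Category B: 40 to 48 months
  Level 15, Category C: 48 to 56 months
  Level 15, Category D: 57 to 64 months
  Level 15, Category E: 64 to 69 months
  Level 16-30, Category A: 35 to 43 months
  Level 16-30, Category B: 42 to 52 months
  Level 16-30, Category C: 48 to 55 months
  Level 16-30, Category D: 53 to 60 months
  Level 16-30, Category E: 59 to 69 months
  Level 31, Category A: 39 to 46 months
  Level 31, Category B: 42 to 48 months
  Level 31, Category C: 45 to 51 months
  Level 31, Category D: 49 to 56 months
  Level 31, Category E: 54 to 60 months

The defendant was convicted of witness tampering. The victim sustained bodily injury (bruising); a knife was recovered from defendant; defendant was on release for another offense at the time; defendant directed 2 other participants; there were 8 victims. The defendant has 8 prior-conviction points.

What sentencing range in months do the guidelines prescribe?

26-30 months

Base offense level for witness tampering: 3.
A1 applies (level before this adjustment is 3 < 14, so +1): 3 + 1 = 4.
A3 applies (level before this adjustment is 4 < 11, so +1): 4 + 1 = 5.
A5 applies: 5 + 2 = 7.
A6 applies: 7 + 2 = 9.
A7 applies: 9 + 3 = 12.
Final offense level: 12.
Criminal history: 8 prior points → Category C (5-11).
Level 12 falls in the 5-12 band.
Grid: Level 5-12 × Category C = 26-30 months.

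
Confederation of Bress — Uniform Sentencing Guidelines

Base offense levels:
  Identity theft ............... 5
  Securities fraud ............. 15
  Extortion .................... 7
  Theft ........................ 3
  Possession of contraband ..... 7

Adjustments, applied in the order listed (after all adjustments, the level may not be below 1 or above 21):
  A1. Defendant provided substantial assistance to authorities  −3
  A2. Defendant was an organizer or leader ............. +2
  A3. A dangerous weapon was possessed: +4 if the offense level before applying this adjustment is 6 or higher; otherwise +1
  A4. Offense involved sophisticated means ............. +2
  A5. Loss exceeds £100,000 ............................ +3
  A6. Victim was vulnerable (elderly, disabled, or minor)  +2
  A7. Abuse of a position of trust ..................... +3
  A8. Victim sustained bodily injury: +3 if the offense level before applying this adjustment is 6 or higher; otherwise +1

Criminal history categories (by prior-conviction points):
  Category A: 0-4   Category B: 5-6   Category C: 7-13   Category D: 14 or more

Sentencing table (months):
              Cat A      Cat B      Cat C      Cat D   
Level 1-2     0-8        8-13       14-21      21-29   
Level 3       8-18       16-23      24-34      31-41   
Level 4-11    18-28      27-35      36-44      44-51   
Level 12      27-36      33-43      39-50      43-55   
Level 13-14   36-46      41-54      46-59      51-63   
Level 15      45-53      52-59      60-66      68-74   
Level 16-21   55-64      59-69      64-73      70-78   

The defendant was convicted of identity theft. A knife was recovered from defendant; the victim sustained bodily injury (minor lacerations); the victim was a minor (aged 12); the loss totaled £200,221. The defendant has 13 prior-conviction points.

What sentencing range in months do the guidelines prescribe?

Base offense level for identity theft: 5.
A1 does not apply.
A2 does not apply.
A3 applies (level before this adjustment is 5 < 6, so +1): 5 + 1 = 6.
A5 applies: 6 + 3 = 9.
A6 applies: 9 + 2 = 11.
A7 does not apply.
A8 applies (level before this adjustment is 11 ≥ 6, so +3): 11 + 3 = 14.
Final offense level: 14.
Criminal history: 13 prior points → Category C (7-13).
Level 14 falls in the 13-14 band.
Grid: Level 13-14 × Category C = 46-59 months.

46-59 months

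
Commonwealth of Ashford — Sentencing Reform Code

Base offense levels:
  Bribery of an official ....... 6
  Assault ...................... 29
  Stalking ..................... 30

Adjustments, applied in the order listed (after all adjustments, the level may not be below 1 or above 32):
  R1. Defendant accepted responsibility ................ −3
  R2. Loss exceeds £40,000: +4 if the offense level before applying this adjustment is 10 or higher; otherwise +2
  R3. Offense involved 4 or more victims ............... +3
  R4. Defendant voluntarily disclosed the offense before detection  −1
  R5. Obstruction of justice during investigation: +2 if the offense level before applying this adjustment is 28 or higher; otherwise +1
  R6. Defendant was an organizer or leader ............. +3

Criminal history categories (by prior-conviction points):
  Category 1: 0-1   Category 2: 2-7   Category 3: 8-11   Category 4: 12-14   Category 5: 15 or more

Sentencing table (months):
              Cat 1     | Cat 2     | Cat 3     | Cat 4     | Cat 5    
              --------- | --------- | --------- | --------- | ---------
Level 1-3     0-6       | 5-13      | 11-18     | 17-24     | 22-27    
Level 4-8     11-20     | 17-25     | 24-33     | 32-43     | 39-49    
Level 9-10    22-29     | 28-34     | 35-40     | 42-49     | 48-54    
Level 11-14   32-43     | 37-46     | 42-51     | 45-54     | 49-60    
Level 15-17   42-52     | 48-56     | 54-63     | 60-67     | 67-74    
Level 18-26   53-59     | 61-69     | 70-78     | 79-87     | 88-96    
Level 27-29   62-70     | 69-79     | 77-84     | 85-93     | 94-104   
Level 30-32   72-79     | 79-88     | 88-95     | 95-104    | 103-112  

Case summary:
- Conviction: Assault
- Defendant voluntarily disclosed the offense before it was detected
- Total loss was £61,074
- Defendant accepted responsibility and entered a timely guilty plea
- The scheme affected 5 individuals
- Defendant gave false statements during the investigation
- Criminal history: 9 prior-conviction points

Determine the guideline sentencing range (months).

88-95 months

Base offense level for assault: 29.
R1 applies: 29 − 3 = 26.
R2 applies (level before this adjustment is 26 ≥ 10, so +4): 26 + 4 = 30.
R3 applies: 30 + 3 = 33.
R4 applies: 33 − 1 = 32.
R5 applies (level before this adjustment is 32 ≥ 28, so +2): 32 + 2 = 34.
Level 34 exceeds the maximum of 32; capped at 32.
Final offense level: 32.
Criminal history: 9 prior points → Category 3 (8-11).
Level 32 falls in the 30-32 band.
Grid: Level 30-32 × Category 3 = 88-95 months.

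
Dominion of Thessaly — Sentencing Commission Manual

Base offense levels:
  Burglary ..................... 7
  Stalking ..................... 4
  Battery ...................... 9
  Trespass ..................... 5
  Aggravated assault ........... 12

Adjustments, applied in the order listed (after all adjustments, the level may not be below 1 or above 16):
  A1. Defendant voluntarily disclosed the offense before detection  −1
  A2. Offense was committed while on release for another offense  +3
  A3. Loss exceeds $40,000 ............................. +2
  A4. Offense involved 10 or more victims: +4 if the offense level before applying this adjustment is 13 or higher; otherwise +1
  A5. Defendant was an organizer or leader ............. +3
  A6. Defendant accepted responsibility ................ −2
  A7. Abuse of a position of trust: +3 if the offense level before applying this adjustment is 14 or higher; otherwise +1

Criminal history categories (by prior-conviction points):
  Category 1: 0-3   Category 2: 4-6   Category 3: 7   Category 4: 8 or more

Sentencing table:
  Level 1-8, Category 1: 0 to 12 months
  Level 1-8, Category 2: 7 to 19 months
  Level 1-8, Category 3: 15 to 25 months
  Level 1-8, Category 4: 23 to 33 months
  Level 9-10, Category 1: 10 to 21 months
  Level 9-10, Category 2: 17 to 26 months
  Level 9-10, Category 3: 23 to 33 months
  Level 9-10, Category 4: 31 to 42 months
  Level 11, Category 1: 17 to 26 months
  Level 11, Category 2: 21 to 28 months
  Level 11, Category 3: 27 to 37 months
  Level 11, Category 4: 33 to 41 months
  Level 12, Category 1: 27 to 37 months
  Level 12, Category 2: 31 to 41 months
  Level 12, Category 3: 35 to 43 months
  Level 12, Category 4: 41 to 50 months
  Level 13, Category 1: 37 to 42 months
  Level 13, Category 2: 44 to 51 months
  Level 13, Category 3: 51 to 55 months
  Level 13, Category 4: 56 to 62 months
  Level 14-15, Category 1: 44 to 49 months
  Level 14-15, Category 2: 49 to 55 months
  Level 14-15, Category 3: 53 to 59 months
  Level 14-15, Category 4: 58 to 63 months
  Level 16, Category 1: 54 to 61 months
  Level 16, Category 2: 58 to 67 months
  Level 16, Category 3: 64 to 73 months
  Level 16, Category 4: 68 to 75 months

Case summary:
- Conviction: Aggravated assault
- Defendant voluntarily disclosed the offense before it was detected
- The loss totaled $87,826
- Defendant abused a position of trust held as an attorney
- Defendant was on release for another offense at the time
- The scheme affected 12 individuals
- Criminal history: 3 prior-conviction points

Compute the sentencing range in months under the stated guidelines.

54-61 months

Base offense level for aggravated assault: 12.
A1 applies: 12 − 1 = 11.
A2 applies: 11 + 3 = 14.
A3 applies: 14 + 2 = 16.
A4 applies (level before this adjustment is 16 ≥ 13, so +4): 16 + 4 = 20.
A6 does not apply.
A7 applies (level before this adjustment is 20 ≥ 14, so +3): 20 + 3 = 23.
Level 23 exceeds the maximum of 16; capped at 16.
Final offense level: 16.
Criminal history: 3 prior points → Category 1 (0-3).
Level 16 falls in the 16 band.
Grid: Level 16 × Category 1 = 54-61 months.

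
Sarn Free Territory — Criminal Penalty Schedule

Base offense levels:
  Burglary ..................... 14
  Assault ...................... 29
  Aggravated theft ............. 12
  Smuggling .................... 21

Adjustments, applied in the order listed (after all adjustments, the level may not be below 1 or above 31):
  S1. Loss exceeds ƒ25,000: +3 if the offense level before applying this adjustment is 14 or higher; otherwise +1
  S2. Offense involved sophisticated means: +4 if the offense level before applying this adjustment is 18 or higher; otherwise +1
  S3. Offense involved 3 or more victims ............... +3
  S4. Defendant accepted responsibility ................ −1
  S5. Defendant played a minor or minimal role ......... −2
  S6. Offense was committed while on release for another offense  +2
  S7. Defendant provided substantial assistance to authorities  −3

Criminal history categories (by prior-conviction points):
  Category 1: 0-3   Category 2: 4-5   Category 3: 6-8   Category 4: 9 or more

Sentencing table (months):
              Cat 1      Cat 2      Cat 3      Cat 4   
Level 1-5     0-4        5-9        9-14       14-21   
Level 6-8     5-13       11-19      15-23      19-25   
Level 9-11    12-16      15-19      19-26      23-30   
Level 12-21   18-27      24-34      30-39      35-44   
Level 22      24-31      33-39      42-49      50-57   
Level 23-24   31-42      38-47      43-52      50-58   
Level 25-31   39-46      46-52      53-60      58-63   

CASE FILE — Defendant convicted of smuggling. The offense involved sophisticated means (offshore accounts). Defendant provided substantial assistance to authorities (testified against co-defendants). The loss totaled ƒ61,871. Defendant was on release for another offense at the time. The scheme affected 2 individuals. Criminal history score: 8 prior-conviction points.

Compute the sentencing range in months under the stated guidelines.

Base offense level for smuggling: 21.
S1 applies (level before this adjustment is 21 ≥ 14, so +3): 21 + 3 = 24.
S2 applies (level before this adjustment is 24 ≥ 18, so +4): 24 + 4 = 28.
S6 applies: 28 + 2 = 30.
S7 applies: 30 − 3 = 27.
Final offense level: 27.
Criminal history: 8 prior points → Category 3 (6-8).
Level 27 falls in the 25-31 band.
Grid: Level 25-31 × Category 3 = 53-60 months.

53-60 months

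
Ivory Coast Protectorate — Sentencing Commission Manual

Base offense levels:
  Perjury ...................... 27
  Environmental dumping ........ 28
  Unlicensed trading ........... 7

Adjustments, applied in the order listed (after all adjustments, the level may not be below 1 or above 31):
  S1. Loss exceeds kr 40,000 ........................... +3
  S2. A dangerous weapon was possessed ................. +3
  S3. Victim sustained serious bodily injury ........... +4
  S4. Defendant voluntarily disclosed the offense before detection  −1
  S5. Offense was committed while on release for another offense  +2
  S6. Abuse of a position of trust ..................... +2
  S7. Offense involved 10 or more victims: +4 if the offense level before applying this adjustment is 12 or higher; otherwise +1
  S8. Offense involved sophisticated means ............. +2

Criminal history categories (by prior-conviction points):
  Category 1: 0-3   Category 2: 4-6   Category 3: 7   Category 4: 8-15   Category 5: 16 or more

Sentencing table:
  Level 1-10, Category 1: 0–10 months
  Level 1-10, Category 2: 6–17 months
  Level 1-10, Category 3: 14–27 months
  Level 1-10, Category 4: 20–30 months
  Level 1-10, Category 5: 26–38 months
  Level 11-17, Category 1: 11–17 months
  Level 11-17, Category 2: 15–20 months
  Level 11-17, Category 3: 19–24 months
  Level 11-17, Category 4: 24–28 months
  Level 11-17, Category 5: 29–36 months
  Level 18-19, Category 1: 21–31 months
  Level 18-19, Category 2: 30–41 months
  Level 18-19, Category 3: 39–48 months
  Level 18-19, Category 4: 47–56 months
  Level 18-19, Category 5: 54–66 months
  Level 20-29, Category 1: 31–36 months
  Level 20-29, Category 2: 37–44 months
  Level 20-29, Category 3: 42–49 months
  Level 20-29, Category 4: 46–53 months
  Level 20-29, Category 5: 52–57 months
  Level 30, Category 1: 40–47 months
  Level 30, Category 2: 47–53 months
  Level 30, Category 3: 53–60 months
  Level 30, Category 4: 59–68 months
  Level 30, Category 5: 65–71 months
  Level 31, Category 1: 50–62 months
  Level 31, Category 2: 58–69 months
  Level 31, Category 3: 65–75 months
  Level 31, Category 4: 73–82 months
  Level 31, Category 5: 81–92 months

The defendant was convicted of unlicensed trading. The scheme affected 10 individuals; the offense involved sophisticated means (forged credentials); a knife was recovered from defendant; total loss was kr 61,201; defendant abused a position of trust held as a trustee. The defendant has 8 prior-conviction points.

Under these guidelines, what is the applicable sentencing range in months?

46-53 months

Base offense level for unlicensed trading: 7.
S1 applies: 7 + 3 = 10.
S2 applies: 10 + 3 = 13.
S3 does not apply.
S4 does not apply.
S5 does not apply.
S6 applies: 13 + 2 = 15.
S7 applies (level before this adjustment is 15 ≥ 12, so +4): 15 + 4 = 19.
S8 applies: 19 + 2 = 21.
Final offense level: 21.
Criminal history: 8 prior points → Category 4 (8-15).
Level 21 falls in the 20-29 band.
Grid: Level 20-29 × Category 4 = 46-53 months.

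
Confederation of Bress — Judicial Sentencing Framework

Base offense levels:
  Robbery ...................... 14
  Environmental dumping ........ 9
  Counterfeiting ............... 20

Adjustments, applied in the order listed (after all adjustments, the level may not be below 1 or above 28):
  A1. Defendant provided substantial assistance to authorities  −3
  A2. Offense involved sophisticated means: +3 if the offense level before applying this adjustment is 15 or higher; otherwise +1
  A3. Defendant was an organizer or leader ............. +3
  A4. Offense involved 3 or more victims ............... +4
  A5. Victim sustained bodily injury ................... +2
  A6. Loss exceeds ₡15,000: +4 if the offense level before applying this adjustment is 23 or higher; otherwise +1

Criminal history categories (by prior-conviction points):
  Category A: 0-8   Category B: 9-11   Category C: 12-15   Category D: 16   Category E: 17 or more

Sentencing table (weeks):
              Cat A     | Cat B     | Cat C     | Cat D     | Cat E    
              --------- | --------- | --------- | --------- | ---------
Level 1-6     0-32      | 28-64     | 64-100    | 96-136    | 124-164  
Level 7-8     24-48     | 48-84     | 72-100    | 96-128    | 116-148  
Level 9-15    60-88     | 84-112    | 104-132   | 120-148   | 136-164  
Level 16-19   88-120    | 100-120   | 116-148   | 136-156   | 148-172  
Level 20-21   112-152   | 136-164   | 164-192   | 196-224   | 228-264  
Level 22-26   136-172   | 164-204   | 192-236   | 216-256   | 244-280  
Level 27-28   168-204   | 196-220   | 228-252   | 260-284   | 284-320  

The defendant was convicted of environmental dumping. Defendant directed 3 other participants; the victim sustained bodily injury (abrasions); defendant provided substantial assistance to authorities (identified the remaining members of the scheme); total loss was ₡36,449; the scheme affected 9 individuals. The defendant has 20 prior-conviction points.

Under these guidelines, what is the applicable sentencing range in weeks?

Base offense level for environmental dumping: 9.
A1 applies: 9 − 3 = 6.
A3 applies: 6 + 3 = 9.
A4 applies: 9 + 4 = 13.
A5 applies: 13 + 2 = 15.
A6 applies (level before this adjustment is 15 < 23, so +1): 15 + 1 = 16.
Final offense level: 16.
Criminal history: 20 prior points → Category E (17+).
Level 16 falls in the 16-19 band.
Grid: Level 16-19 × Category E = 148-172 weeks.

148-172 weeks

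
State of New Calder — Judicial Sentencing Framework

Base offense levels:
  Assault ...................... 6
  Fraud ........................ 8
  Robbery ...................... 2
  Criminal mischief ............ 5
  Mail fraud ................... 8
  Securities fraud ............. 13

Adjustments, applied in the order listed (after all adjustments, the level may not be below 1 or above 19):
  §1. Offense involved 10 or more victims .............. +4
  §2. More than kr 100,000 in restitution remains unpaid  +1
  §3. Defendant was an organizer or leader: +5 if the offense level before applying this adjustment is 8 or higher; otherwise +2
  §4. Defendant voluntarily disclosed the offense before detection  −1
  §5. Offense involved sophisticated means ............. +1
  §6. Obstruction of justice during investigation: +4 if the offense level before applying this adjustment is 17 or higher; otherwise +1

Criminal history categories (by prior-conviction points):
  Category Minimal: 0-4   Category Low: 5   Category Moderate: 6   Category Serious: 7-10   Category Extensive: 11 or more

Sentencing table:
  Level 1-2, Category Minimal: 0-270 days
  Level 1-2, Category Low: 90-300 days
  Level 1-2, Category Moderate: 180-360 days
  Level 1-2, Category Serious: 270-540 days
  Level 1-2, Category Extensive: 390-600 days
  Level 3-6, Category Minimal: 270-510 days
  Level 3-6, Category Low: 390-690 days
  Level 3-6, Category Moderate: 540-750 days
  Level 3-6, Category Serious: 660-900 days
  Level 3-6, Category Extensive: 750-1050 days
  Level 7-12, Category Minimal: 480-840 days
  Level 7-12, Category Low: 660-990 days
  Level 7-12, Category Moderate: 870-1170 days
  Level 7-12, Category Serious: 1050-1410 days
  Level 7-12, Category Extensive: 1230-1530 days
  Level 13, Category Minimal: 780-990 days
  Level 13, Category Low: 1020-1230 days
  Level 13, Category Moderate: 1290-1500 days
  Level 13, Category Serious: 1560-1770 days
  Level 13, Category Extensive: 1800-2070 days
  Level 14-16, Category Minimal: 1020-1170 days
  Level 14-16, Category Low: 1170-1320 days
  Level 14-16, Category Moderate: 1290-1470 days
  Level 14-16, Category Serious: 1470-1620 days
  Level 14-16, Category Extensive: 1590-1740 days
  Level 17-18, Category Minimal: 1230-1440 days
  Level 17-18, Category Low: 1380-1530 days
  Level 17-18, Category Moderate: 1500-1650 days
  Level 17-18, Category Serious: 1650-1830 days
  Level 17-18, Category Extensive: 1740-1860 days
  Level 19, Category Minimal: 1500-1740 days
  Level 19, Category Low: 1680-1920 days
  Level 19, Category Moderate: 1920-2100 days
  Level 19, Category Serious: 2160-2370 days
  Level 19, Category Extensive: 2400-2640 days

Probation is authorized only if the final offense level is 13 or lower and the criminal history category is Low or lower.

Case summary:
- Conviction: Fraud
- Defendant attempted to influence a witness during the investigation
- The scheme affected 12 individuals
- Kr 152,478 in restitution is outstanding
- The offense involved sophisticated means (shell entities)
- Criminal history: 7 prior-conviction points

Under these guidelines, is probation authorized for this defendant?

No

Base offense level for fraud: 8.
§1 applies: 8 + 4 = 12.
§2 applies: 12 + 1 = 13.
§3 does not apply.
§4 does not apply.
§5 applies: 13 + 1 = 14.
§6 applies (level before this adjustment is 14 < 17, so +1): 14 + 1 = 15.
Final offense level: 15.
Criminal history: 7 prior points → Category Serious (7-10).
Level 15 falls in the 14-16 band.
Grid: Level 14-16 × Category Serious = 1470-1620 days.
Probation check: level 15 > 13 and category Serious > Low → not eligible.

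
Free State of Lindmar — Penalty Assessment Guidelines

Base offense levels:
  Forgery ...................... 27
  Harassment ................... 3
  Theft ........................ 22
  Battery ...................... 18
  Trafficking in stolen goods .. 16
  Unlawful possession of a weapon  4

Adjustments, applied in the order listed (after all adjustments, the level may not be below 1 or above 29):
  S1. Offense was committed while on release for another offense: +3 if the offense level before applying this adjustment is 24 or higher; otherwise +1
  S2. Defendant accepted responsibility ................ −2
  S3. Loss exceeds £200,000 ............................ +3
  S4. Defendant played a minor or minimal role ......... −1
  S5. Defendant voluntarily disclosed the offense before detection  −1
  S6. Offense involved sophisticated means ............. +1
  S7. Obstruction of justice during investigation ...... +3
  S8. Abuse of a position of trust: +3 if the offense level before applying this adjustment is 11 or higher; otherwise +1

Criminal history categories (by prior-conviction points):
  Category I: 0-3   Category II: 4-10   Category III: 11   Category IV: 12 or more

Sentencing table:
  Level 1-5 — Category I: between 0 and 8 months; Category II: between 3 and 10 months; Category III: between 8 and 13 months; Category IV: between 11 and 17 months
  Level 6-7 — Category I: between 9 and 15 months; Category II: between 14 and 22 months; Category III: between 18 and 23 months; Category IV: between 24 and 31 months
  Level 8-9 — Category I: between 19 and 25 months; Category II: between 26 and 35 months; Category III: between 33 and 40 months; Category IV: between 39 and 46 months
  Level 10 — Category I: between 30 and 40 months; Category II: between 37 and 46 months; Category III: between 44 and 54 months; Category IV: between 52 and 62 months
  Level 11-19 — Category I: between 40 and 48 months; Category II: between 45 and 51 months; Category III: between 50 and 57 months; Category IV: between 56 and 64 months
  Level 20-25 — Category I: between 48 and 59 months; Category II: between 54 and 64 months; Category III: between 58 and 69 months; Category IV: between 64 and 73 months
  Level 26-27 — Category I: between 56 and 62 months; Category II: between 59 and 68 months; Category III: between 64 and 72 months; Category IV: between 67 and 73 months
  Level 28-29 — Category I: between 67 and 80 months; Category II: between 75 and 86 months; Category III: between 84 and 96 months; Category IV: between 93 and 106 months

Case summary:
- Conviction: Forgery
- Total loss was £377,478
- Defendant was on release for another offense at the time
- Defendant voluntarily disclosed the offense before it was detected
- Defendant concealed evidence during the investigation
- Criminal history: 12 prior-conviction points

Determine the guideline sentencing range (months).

Base offense level for forgery: 27.
S1 applies (level before this adjustment is 27 ≥ 24, so +3): 27 + 3 = 30.
S3 applies: 30 + 3 = 33.
S4 does not apply.
S5 applies: 33 − 1 = 32.
S6 does not apply.
S7 applies: 32 + 3 = 35.
S8 does not apply.
Level 35 exceeds the maximum of 29; capped at 29.
Final offense level: 29.
Criminal history: 12 prior points → Category IV (12+).
Level 29 falls in the 28-29 band.
Grid: Level 28-29 × Category IV = 93-106 months.

93-106 months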